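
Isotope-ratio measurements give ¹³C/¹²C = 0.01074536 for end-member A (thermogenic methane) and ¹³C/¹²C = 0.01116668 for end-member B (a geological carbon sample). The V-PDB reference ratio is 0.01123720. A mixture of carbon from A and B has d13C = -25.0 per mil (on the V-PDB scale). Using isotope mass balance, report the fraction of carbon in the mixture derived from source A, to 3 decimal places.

δ_A = (0.01074536/0.01123720 − 1)×1000 = (0.956231 − 1)×1000 = -43.769 per mil
δ_B = (0.01116668/0.01123720 − 1)×1000 = (0.993724 − 1)×1000 = -6.276 per mil
f_A = (δ_mix − δ_B)/(δ_A − δ_B) = (-25.0 − (-6.276))/(-43.769 − (-6.276))
f_A = -18.724 / -37.493 = 0.4994

0.499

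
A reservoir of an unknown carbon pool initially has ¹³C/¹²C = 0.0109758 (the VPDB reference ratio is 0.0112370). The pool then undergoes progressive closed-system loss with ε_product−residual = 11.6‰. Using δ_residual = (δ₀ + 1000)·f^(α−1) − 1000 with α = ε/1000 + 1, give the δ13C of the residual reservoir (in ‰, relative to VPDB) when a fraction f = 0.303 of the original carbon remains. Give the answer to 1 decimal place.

-36.7‰

δ₀ = (0.0109758/0.0112370 − 1)×1000 = (0.976755 − 1)×1000 = -23.245‰
α − 1 = ε/1000 = 0.0116
f^(α−1) = 0.303^(0.0116) = 0.986245
δ_res = (-23.245 + 1000) × 0.986245 − 1000 = 963.320 − 1000 = -36.68‰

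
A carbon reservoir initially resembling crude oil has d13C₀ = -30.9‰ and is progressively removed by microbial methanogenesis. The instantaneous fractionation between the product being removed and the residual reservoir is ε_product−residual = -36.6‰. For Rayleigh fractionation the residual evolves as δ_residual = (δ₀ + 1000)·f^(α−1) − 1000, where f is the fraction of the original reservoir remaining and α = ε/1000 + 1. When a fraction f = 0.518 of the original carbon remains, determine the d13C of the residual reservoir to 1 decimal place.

-7.3‰

Rayleigh residual: δ_res = (δ₀ + 1000)·f^(α−1) − 1000
α = ε/1000 + 1 = 0.96340, so α − 1 = -0.03660
f^(α−1) = 0.518^(-0.03660) = 1.024367
δ_res = (-30.9 + 1000) × 1.024367 − 1000 = 992.714 − 1000 = -7.29‰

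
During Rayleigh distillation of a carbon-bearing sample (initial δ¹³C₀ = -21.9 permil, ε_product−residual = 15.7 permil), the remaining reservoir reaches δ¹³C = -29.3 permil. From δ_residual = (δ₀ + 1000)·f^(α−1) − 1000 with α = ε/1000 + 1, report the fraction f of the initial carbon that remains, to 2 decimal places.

0.62

α − 1 = ε/1000 = 0.0157
(δ_res + 1000)/(δ₀ + 1000) = (-29.3 + 1000)/(-21.9 + 1000) = 970.7/978.1 = 0.992434
f = 0.992434^(1/0.0157) = exp(ln(0.992434)/0.0157) = exp(-0.00759/0.0157)
f = exp(-0.4837) = 0.6165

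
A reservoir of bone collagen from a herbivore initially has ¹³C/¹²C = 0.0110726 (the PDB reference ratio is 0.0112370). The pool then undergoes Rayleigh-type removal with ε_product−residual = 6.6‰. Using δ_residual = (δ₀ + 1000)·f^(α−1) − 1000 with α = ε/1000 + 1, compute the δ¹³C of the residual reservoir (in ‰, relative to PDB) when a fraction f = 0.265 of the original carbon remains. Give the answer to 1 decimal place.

δ₀ = (0.0110726/0.0112370 − 1)×1000 = (0.985370 − 1)×1000 = -14.630‰
α − 1 = ε/1000 = 0.0066
f^(α−1) = 0.265^(0.0066) = 0.991273
δ_res = (-14.630 + 1000) × 0.991273 − 1000 = 976.771 − 1000 = -23.23‰

-23.2‰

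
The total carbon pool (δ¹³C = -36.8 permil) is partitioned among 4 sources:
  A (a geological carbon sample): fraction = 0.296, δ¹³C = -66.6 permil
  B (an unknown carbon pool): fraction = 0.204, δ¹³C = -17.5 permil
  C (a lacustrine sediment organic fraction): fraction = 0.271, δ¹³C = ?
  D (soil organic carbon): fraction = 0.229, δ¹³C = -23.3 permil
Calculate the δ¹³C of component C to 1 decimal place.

Isotope mass balance: δ_bulk = Σ fᵢ·δᵢ.
-36.8 = 0.296×(-66.6) + 0.204×(-17.5) + 0.271×δ_C + 0.229×(-23.3)
0.271·δ_C = -36.8 − (-28.619) = -8.181
δ_C = -8.181 / 0.271 = -30.19 permil

-30.2 permil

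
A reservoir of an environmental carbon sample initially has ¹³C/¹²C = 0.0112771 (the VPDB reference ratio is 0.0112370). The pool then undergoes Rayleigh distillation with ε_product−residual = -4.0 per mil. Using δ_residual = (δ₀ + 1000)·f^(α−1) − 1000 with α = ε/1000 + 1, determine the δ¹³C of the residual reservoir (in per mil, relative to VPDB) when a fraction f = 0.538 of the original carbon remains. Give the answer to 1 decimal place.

6.1 per mil

δ₀ = (0.0112771/0.0112370 − 1)×1000 = (1.003569 − 1)×1000 = 3.569 per mil
α − 1 = ε/1000 = -0.0040
f^(α−1) = 0.538^(-0.0040) = 1.002483
δ_res = (3.569 + 1000) × 1.002483 − 1000 = 1006.060 − 1000 = 6.06 per mil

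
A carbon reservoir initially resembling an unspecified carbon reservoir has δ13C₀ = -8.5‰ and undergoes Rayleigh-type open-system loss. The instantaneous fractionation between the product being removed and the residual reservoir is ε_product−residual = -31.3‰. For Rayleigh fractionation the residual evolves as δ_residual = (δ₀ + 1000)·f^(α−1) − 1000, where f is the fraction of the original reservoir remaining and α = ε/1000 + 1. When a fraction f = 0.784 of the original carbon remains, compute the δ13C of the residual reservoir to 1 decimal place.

-0.9‰

Rayleigh residual: δ_res = (δ₀ + 1000)·f^(α−1) − 1000
α = ε/1000 + 1 = 0.96870, so α − 1 = -0.03130
f^(α−1) = 0.784^(-0.03130) = 1.007646
δ_res = (-8.5 + 1000) × 1.007646 − 1000 = 999.081 − 1000 = -0.92‰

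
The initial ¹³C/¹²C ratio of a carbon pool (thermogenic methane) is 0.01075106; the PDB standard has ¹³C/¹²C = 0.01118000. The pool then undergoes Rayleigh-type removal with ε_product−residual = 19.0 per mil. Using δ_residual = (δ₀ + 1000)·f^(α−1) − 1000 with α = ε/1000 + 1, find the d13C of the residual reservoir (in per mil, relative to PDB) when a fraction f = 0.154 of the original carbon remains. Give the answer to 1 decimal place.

δ₀ = (0.01075106/0.01118000 − 1)×1000 = (0.961633 − 1)×1000 = -38.367 per mil
α − 1 = ε/1000 = 0.0190
f^(α−1) = 0.154^(0.0190) = 0.965079
δ_res = (-38.367 + 1000) × 0.965079 − 1000 = 928.052 − 1000 = -71.95 per mil

-71.9 per mil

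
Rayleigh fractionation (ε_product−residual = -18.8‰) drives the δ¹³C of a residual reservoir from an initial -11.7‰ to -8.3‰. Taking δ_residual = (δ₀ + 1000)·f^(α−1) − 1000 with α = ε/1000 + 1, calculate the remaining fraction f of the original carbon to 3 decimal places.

0.833

α − 1 = ε/1000 = -0.0188
(δ_res + 1000)/(δ₀ + 1000) = (-8.3 + 1000)/(-11.7 + 1000) = 991.7/988.3 = 1.003440
f = 1.003440^(1/-0.0188) = exp(ln(1.003440)/-0.0188) = exp(0.00343/-0.0188)
f = exp(-0.1827) = 0.8330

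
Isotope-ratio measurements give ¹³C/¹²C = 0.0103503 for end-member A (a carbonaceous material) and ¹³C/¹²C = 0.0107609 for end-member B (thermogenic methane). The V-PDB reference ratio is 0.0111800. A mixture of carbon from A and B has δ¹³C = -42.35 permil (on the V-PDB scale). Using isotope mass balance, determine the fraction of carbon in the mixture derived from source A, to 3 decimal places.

0.132

δ_A = (0.0103503/0.0111800 − 1)×1000 = (0.925787 − 1)×1000 = -74.213 permil
δ_B = (0.0107609/0.0111800 − 1)×1000 = (0.962513 − 1)×1000 = -37.487 permil
f_A = (δ_mix − δ_B)/(δ_A − δ_B) = (-42.35 − (-37.487))/(-74.213 − (-37.487))
f_A = -4.863 / -36.726 = 0.1324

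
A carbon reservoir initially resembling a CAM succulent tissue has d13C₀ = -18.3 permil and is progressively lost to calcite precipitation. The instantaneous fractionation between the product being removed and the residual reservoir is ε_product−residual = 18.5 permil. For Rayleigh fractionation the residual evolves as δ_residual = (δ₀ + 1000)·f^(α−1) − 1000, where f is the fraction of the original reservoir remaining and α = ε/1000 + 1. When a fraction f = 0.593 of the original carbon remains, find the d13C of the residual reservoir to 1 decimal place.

Rayleigh residual: δ_res = (δ₀ + 1000)·f^(α−1) − 1000
α = ε/1000 + 1 = 1.01850, so α − 1 = 0.01850
f^(α−1) = 0.593^(0.01850) = 0.990379
δ_res = (-18.3 + 1000) × 0.990379 − 1000 = 972.255 − 1000 = -27.74 permil

-27.7 permil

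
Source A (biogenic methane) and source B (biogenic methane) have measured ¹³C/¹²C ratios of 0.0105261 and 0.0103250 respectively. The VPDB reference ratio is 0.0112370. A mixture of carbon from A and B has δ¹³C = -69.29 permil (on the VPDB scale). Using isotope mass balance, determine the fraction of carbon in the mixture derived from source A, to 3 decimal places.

0.663

δ_A = (0.0105261/0.0112370 − 1)×1000 = (0.936736 − 1)×1000 = -63.264 permil
δ_B = (0.0103250/0.0112370 − 1)×1000 = (0.918840 − 1)×1000 = -81.160 permil
f_A = (δ_mix − δ_B)/(δ_A − δ_B) = (-69.29 − (-81.160))/(-63.264 − (-81.160))
f_A = 11.870 / 17.896 = 0.6633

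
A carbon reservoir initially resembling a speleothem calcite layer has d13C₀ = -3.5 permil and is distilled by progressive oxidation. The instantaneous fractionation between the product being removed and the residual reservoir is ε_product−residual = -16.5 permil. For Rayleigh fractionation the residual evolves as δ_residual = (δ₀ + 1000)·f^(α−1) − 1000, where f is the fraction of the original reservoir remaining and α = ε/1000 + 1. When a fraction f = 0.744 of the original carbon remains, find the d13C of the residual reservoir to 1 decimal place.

1.4 permil

Rayleigh residual: δ_res = (δ₀ + 1000)·f^(α−1) − 1000
α = ε/1000 + 1 = 0.98350, so α − 1 = -0.01650
f^(α−1) = 0.744^(-0.01650) = 1.004891
δ_res = (-3.5 + 1000) × 1.004891 − 1000 = 1001.374 − 1000 = 1.37 permil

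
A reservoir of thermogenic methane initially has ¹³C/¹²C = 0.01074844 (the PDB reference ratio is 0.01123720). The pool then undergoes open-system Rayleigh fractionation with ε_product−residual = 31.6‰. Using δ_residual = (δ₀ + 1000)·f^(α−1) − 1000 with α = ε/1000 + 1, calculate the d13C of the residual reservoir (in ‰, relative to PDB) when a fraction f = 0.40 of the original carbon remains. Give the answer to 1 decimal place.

-70.8‰

δ₀ = (0.01074844/0.01123720 − 1)×1000 = (0.956505 − 1)×1000 = -43.495‰
α − 1 = ε/1000 = 0.0316
f^(α−1) = 0.40^(0.0316) = 0.971460
δ_res = (-43.495 + 1000) × 0.971460 − 1000 = 929.207 − 1000 = -70.79‰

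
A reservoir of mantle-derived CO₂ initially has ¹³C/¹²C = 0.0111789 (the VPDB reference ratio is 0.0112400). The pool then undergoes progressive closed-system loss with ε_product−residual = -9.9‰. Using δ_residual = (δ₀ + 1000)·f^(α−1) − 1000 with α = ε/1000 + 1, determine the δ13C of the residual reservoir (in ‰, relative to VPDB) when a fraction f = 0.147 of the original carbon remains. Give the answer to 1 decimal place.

δ₀ = (0.0111789/0.0112400 − 1)×1000 = (0.994564 − 1)×1000 = -5.436‰
α − 1 = ε/1000 = -0.0099
f^(α−1) = 0.147^(-0.0099) = 1.019163
δ_res = (-5.436 + 1000) × 1.019163 − 1000 = 1013.623 − 1000 = 13.62‰

13.6‰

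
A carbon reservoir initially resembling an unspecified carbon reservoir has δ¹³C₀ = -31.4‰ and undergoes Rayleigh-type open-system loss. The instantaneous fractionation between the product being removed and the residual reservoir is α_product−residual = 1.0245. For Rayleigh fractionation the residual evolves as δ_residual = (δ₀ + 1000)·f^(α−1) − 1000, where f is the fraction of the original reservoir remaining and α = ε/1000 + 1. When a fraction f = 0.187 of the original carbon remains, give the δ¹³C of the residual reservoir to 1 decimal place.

Rayleigh residual: δ_res = (δ₀ + 1000)·f^(α−1) − 1000
α − 1 = 0.02450
f^(α−1) = 0.187^(0.02450) = 0.959754
δ_res = (-31.4 + 1000) × 0.959754 − 1000 = 929.618 − 1000 = -70.38‰

-70.4‰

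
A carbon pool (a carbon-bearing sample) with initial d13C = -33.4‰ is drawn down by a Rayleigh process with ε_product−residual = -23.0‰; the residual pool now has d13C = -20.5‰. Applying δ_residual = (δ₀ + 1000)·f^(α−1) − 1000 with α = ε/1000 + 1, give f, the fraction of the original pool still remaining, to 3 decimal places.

0.562

α − 1 = ε/1000 = -0.0230
(δ_res + 1000)/(δ₀ + 1000) = (-20.5 + 1000)/(-33.4 + 1000) = 979.5/966.6 = 1.013346
f = 1.013346^(1/-0.0230) = exp(ln(1.013346)/-0.0230) = exp(0.01326/-0.0230)
f = exp(-0.5764) = 0.5619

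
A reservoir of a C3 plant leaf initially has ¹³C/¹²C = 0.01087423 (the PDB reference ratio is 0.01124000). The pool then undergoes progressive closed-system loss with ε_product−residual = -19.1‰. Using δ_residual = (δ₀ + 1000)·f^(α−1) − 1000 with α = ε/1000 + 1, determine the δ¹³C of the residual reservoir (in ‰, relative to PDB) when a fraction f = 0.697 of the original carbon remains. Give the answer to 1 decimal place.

-25.8‰

δ₀ = (0.01087423/0.01124000 − 1)×1000 = (0.967458 − 1)×1000 = -32.542‰
α − 1 = ε/1000 = -0.0191
f^(α−1) = 0.697^(-0.0191) = 1.006918
δ_res = (-32.542 + 1000) × 1.006918 − 1000 = 974.151 − 1000 = -25.85‰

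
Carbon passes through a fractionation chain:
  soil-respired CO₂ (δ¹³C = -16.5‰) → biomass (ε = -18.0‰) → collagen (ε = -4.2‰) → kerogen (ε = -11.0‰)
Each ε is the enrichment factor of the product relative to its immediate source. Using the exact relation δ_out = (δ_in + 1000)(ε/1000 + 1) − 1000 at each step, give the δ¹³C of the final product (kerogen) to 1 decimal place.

step 1: δ = (-16.50 + 1000)·(-18.0/1000 + 1) − 1000 = -34.20‰
step 2: δ = (-34.20 + 1000)·(-4.2/1000 + 1) − 1000 = -38.26‰
step 3: δ = (-38.26 + 1000)·(-11.0/1000 + 1) − 1000 = -48.84‰

-48.8‰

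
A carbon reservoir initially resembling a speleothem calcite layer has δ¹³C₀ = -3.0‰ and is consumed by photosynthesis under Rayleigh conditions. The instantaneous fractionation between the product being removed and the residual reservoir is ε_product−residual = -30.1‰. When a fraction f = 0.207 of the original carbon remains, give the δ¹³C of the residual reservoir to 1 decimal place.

Rayleigh residual: δ_res = (δ₀ + 1000)·f^(α−1) − 1000
α = ε/1000 + 1 = 0.96990, so α − 1 = -0.03010
f^(α−1) = 0.207^(-0.03010) = 1.048550
δ_res = (-3.0 + 1000) × 1.048550 − 1000 = 1045.405 − 1000 = 45.40‰

45.4‰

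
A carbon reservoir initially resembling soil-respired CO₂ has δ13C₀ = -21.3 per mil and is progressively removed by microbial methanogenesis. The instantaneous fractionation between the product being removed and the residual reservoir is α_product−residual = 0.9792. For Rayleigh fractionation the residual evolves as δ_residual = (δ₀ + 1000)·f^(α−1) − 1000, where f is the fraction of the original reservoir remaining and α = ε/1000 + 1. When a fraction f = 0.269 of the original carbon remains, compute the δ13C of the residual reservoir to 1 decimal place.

5.8 per mil

Rayleigh residual: δ_res = (δ₀ + 1000)·f^(α−1) − 1000
α − 1 = -0.02080
f^(α−1) = 0.269^(-0.02080) = 1.027688
δ_res = (-21.3 + 1000) × 1.027688 − 1000 = 1005.798 − 1000 = 5.80 per mil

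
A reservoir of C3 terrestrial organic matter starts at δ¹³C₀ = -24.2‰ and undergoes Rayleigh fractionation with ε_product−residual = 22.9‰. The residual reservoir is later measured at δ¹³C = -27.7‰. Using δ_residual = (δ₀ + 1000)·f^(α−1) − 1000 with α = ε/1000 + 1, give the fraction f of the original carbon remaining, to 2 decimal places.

0.85

α − 1 = ε/1000 = 0.0229
(δ_res + 1000)/(δ₀ + 1000) = (-27.7 + 1000)/(-24.2 + 1000) = 972.3/975.8 = 0.996413
f = 0.996413^(1/0.0229) = exp(ln(0.996413)/0.0229) = exp(-0.00359/0.0229)
f = exp(-0.1569) = 0.8548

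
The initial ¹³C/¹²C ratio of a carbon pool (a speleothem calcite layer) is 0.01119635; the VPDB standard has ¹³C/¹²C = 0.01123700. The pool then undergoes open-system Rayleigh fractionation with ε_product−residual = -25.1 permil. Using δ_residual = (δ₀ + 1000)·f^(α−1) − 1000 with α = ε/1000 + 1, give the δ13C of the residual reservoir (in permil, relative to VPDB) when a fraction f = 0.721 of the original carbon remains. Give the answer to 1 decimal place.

4.6 permil

δ₀ = (0.01119635/0.01123700 − 1)×1000 = (0.996382 − 1)×1000 = -3.618 permil
α − 1 = ε/1000 = -0.0251
f^(α−1) = 0.721^(-0.0251) = 1.008244
δ_res = (-3.618 + 1000) × 1.008244 − 1000 = 1004.597 − 1000 = 4.60 permil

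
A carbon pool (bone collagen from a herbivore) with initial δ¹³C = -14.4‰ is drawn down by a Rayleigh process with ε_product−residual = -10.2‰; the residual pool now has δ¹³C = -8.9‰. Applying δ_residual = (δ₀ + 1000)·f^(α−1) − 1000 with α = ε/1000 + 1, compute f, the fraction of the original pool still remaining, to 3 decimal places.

α − 1 = ε/1000 = -0.0102
(δ_res + 1000)/(δ₀ + 1000) = (-8.9 + 1000)/(-14.4 + 1000) = 991.1/985.6 = 1.005580
f = 1.005580^(1/-0.0102) = exp(ln(1.005580)/-0.0102) = exp(0.00556/-0.0102)
f = exp(-0.5456) = 0.5795

0.580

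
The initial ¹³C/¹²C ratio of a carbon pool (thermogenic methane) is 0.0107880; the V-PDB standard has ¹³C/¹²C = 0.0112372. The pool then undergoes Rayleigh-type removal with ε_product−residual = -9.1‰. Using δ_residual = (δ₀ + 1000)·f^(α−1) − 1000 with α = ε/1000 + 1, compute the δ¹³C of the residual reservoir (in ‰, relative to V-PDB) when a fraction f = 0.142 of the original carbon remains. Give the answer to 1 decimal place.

δ₀ = (0.0107880/0.0112372 − 1)×1000 = (0.960026 − 1)×1000 = -39.974‰
α − 1 = ε/1000 = -0.0091
f^(α−1) = 0.142^(-0.0091) = 1.017921
δ_res = (-39.974 + 1000) × 1.017921 − 1000 = 977.230 − 1000 = -22.77‰

-22.8‰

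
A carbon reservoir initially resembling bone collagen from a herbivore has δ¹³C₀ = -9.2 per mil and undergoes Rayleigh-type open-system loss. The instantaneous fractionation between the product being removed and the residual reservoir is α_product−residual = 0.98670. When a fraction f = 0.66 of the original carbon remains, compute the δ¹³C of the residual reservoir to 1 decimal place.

-3.7 per mil

Rayleigh residual: δ_res = (δ₀ + 1000)·f^(α−1) − 1000
α − 1 = -0.01330
f^(α−1) = 0.66^(-0.01330) = 1.005542
δ_res = (-9.2 + 1000) × 1.005542 − 1000 = 996.291 − 1000 = -3.71 per mil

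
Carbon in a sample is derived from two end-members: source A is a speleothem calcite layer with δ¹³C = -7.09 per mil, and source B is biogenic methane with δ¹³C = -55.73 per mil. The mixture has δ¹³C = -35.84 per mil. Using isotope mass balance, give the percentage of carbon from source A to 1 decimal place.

40.9%

δ_mix = f_A·δ_A + (1 − f_A)·δ_B  ⇒  f_A = (δ_mix − δ_B)/(δ_A − δ_B)
f_A = (-35.84 − (-55.73)) / (-7.09 − (-55.73))
f_A = 19.89 / 48.64 = 0.4089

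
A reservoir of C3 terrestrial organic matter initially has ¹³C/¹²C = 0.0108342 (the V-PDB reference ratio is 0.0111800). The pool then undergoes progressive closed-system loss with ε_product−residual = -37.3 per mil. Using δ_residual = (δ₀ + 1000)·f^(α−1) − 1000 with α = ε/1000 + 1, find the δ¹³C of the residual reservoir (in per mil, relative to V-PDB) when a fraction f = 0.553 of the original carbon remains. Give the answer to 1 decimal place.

-9.3 per mil

δ₀ = (0.0108342/0.0111800 − 1)×1000 = (0.969070 − 1)×1000 = -30.930 per mil
α − 1 = ε/1000 = -0.0373
f^(α−1) = 0.553^(-0.0373) = 1.022342
δ_res = (-30.930 + 1000) × 1.022342 − 1000 = 990.721 − 1000 = -9.28 per mil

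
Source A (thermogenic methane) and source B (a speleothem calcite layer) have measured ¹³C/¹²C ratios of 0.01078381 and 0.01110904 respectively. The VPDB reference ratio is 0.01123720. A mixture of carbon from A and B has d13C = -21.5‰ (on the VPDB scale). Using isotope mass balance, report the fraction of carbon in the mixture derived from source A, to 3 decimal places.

δ_A = (0.01078381/0.01123720 − 1)×1000 = (0.959653 − 1)×1000 = -40.347‰
δ_B = (0.01110904/0.01123720 − 1)×1000 = (0.988595 − 1)×1000 = -11.405‰
f_A = (δ_mix − δ_B)/(δ_A − δ_B) = (-21.5 − (-11.405))/(-40.347 − (-11.405))
f_A = -10.095 / -28.942 = 0.3488

0.349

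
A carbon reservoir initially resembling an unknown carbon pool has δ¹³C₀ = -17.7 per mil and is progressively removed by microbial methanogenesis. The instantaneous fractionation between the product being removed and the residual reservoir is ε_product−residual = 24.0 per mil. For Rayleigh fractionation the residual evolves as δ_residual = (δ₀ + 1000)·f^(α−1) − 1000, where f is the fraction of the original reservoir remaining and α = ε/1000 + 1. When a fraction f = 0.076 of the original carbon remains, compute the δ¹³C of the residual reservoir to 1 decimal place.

-76.6 per mil

Rayleigh residual: δ_res = (δ₀ + 1000)·f^(α−1) − 1000
α = ε/1000 + 1 = 1.02400, so α − 1 = 0.02400
f^(α−1) = 0.076^(0.02400) = 0.940025
δ_res = (-17.7 + 1000) × 0.940025 − 1000 = 923.387 − 1000 = -76.61 per mil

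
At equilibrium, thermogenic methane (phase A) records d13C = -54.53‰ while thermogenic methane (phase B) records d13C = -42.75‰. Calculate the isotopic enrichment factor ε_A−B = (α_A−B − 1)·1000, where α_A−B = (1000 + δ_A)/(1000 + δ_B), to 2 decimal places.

α_A−B = (1000 + -54.53) / (1000 + -42.75) = 945.47 / 957.25 = 0.987694
ε_A−B = (0.987694 − 1) × 1000 = -12.306‰
(The approximation ε ≈ δ_A − δ_B would give -11.78‰.)

-12.31‰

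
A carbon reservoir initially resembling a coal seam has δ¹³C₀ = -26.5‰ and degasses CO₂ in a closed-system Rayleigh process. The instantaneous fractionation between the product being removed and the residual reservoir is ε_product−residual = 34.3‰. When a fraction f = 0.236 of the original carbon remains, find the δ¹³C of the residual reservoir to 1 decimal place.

-73.5‰

Rayleigh residual: δ_res = (δ₀ + 1000)·f^(α−1) − 1000
α = ε/1000 + 1 = 1.03430, so α − 1 = 0.03430
f^(α−1) = 0.236^(0.03430) = 0.951680
δ_res = (-26.5 + 1000) × 0.951680 − 1000 = 926.460 − 1000 = -73.54‰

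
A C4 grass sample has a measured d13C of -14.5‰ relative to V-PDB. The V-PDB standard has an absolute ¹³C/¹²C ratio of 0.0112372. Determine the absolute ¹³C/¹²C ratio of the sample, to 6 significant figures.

R_sample = R_standard × (d13C/1000 + 1)
R_sample = 0.0112372 × (-14.5/1000 + 1) = 0.0112372 × 0.985500
R_sample = 0.0110743

0.0110743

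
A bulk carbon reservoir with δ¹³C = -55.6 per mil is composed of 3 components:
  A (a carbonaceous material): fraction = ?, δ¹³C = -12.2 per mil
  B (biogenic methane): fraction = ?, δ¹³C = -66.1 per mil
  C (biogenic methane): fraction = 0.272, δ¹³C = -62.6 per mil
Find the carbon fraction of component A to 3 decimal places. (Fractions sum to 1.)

0.177

Let f_A and f_B be the unknown fractions; fractions sum to 1 so f_A + f_B = 0.728.
Mass balance: Σ fᵢ·δᵢ = δ_bulk ⇒ f_A·(-12.2) + f_B·(-66.1) = -55.6 − (-17.027) = -38.573
Substitute f_B = 0.728 − f_A:
f_A·(-12.2 − -66.1) = -38.573 − 0.728×(-66.1) = 9.548
f_A = 9.548 / 53.9 = 0.1771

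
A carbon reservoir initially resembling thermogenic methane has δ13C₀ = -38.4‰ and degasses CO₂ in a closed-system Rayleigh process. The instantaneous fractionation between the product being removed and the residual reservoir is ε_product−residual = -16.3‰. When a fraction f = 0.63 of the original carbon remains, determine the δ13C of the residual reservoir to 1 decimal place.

Rayleigh residual: δ_res = (δ₀ + 1000)·f^(α−1) − 1000
α = ε/1000 + 1 = 0.98370, so α − 1 = -0.01630
f^(α−1) = 0.63^(-0.01630) = 1.007560
δ_res = (-38.4 + 1000) × 1.007560 − 1000 = 968.869 − 1000 = -31.13‰

-31.1‰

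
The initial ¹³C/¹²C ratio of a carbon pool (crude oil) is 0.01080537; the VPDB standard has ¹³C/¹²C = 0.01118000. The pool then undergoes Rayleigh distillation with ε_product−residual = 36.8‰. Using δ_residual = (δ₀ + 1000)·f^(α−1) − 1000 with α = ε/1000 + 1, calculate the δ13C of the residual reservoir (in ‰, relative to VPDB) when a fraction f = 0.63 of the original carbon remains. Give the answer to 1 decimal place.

-49.8‰

δ₀ = (0.01080537/0.01118000 − 1)×1000 = (0.966491 − 1)×1000 = -33.509‰
α − 1 = ε/1000 = 0.0368
f^(α−1) = 0.63^(0.0368) = 0.983141
δ_res = (-33.509 + 1000) × 0.983141 − 1000 = 950.197 − 1000 = -49.80‰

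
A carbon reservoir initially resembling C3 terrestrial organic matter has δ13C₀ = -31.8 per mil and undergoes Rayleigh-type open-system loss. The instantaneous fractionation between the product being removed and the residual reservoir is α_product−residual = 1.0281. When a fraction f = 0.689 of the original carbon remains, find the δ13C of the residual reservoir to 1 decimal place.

-41.9 per mil

Rayleigh residual: δ_res = (δ₀ + 1000)·f^(α−1) − 1000
α − 1 = 0.02810
f^(α−1) = 0.689^(0.02810) = 0.989587
δ_res = (-31.8 + 1000) × 0.989587 − 1000 = 958.118 − 1000 = -41.88 per mil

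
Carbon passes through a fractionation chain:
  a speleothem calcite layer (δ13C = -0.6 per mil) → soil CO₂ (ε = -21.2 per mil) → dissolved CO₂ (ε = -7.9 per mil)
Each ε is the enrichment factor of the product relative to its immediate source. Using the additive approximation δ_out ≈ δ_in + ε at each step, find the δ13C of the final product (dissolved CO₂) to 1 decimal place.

-29.7 per mil

step 1: δ ≈ -0.6 + (-21.2) = -21.8 per mil
step 2: δ ≈ -21.8 + (-7.9) = -29.7 per mil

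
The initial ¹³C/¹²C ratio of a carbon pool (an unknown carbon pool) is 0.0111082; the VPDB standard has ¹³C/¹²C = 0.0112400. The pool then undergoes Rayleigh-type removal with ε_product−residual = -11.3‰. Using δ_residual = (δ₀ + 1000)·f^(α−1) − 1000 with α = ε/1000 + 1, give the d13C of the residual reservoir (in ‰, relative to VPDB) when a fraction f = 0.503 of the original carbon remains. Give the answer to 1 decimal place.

δ₀ = (0.0111082/0.0112400 − 1)×1000 = (0.988274 − 1)×1000 = -11.726‰
α − 1 = ε/1000 = -0.0113
f^(α−1) = 0.503^(-0.0113) = 1.007795
δ_res = (-11.726 + 1000) × 1.007795 − 1000 = 995.978 − 1000 = -4.02‰

-4.0‰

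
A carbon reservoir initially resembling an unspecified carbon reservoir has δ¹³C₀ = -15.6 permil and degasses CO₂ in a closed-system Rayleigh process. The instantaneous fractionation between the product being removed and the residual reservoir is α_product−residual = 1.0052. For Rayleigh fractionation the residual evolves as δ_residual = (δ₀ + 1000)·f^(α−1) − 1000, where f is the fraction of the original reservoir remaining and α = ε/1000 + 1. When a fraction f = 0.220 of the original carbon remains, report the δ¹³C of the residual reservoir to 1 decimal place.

-23.3 permil

Rayleigh residual: δ_res = (δ₀ + 1000)·f^(α−1) − 1000
α − 1 = 0.00520
f^(α−1) = 0.220^(0.00520) = 0.992157
δ_res = (-15.6 + 1000) × 0.992157 − 1000 = 976.680 − 1000 = -23.32 permil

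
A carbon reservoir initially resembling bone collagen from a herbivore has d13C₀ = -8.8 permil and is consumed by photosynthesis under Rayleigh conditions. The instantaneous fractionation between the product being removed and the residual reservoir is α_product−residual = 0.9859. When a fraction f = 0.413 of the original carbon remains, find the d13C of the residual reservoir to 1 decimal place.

3.6 permil

Rayleigh residual: δ_res = (δ₀ + 1000)·f^(α−1) − 1000
α − 1 = -0.01410
f^(α−1) = 0.413^(-0.01410) = 1.012547
δ_res = (-8.8 + 1000) × 1.012547 − 1000 = 1003.636 − 1000 = 3.64 permil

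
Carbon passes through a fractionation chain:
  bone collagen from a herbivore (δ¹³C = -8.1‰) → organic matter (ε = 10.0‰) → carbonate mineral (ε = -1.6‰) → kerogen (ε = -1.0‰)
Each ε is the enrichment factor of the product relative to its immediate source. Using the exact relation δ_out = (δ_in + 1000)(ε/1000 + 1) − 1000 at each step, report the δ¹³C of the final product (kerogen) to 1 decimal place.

step 1: δ = (-8.10 + 1000)·(10.0/1000 + 1) − 1000 = 1.82‰
step 2: δ = (1.82 + 1000)·(-1.6/1000 + 1) − 1000 = 0.22‰
step 3: δ = (0.22 + 1000)·(-1.0/1000 + 1) − 1000 = -0.78‰

-0.8‰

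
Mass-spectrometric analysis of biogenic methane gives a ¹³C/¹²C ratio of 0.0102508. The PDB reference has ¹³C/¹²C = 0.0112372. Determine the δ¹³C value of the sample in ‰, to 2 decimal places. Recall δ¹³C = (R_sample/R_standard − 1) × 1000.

δ¹³C = (R_sample / R_standard − 1) × 1000
R_sample / R_standard = 0.0102508 / 0.0112372 = 0.912220
δ¹³C = (0.912220 − 1) × 1000 = -87.780‰

-87.78‰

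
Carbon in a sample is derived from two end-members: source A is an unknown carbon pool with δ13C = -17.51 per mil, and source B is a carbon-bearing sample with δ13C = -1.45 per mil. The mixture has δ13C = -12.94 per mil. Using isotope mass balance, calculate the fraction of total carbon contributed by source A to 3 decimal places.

δ_mix = f_A·δ_A + (1 − f_A)·δ_B  ⇒  f_A = (δ_mix − δ_B)/(δ_A − δ_B)
f_A = (-12.94 − (-1.45)) / (-17.51 − (-1.45))
f_A = -11.49 / -16.06 = 0.7154

0.715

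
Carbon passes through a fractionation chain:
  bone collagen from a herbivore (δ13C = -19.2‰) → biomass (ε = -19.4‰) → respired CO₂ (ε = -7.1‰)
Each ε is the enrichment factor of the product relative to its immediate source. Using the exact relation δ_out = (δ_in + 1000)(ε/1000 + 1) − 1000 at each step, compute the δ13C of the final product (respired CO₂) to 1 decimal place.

step 1: δ = (-19.20 + 1000)·(-19.4/1000 + 1) − 1000 = -38.23‰
step 2: δ = (-38.23 + 1000)·(-7.1/1000 + 1) − 1000 = -45.06‰

-45.1‰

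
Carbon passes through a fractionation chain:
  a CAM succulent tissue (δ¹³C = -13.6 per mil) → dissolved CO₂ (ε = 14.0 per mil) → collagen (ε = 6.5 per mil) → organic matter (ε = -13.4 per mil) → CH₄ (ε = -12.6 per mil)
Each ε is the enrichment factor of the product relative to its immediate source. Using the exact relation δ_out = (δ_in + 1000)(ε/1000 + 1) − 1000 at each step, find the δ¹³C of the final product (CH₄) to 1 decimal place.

step 1: δ = (-13.60 + 1000)·(14.0/1000 + 1) − 1000 = 0.21 per mil
step 2: δ = (0.21 + 1000)·(6.5/1000 + 1) − 1000 = 6.71 per mil
step 3: δ = (6.71 + 1000)·(-13.4/1000 + 1) − 1000 = -6.78 per mil
step 4: δ = (-6.78 + 1000)·(-12.6/1000 + 1) − 1000 = -19.29 per mil

-19.3 per mil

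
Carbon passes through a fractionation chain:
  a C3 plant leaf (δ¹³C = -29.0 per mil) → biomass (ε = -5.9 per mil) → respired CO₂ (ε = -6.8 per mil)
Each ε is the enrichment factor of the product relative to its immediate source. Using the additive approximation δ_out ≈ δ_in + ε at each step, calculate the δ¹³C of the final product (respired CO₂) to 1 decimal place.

step 1: δ ≈ -29.0 + (-5.9) = -34.9 per mil
step 2: δ ≈ -34.9 + (-6.8) = -41.7 per mil

-41.7 per mil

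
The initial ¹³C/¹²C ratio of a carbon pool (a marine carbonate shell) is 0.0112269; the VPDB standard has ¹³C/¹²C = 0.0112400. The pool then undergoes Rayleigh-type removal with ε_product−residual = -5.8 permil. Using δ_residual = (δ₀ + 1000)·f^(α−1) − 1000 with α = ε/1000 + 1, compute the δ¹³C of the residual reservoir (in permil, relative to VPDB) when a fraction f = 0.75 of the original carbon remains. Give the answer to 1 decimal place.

0.5 permil

δ₀ = (0.0112269/0.0112400 − 1)×1000 = (0.998835 − 1)×1000 = -1.165 permil
α − 1 = ε/1000 = -0.0058
f^(α−1) = 0.75^(-0.0058) = 1.001670
δ_res = (-1.165 + 1000) × 1.001670 − 1000 = 1000.503 − 1000 = 0.50 permil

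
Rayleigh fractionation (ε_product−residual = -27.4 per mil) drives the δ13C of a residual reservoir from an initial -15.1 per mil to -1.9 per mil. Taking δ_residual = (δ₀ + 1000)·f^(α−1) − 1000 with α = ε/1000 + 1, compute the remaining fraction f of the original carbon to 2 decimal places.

0.62

α − 1 = ε/1000 = -0.0274
(δ_res + 1000)/(δ₀ + 1000) = (-1.9 + 1000)/(-15.1 + 1000) = 998.1/984.9 = 1.013402
f = 1.013402^(1/-0.0274) = exp(ln(1.013402)/-0.0274) = exp(0.01331/-0.0274)
f = exp(-0.4859) = 0.6152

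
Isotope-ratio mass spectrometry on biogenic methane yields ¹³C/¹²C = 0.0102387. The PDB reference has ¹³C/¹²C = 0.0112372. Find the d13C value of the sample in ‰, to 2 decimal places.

d13C = (R_sample / R_standard − 1) × 1000
R_sample / R_standard = 0.0102387 / 0.0112372 = 0.911143
d13C = (0.911143 − 1) × 1000 = -88.857‰

-88.86‰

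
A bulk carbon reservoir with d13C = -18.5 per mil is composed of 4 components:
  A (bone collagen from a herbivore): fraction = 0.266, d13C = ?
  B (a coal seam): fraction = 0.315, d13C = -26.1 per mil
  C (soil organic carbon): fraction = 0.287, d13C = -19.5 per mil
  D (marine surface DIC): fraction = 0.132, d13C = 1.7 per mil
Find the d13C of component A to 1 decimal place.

-18.4 per mil

Isotope mass balance: δ_bulk = Σ fᵢ·δᵢ.
-18.5 = 0.266×δ_A + 0.315×(-26.1) + 0.287×(-19.5) + 0.132×(1.7)
0.266·δ_A = -18.5 − (-13.594) = -4.906
δ_A = -4.906 / 0.266 = -18.45 per mil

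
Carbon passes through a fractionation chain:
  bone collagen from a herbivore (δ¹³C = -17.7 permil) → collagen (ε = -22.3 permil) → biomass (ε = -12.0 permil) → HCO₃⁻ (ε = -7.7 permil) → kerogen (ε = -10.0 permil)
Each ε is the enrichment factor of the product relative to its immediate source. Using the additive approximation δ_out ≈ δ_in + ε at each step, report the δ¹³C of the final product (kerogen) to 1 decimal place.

step 1: δ ≈ -17.7 + (-22.3) = -40.0 permil
step 2: δ ≈ -40.0 + (-12.0) = -52.0 permil
step 3: δ ≈ -52.0 + (-7.7) = -59.7 permil
step 4: δ ≈ -59.7 + (-10.0) = -69.7 permil

-69.7 permil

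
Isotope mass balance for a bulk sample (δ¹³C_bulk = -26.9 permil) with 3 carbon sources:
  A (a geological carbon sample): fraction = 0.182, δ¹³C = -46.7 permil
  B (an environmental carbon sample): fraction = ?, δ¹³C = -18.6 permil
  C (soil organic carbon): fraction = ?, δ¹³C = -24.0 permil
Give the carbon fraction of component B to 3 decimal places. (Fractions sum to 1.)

0.228

Let f_B and f_C be the unknown fractions; fractions sum to 1 so f_B + f_C = 0.818.
Mass balance: Σ fᵢ·δᵢ = δ_bulk ⇒ f_B·(-18.6) + f_C·(-24.0) = -26.9 − (-8.499) = -18.401
Substitute f_C = 0.818 − f_B:
f_B·(-18.6 − -24.0) = -18.401 − 0.818×(-24.0) = 1.231
f_B = 1.231 / 5.4 = 0.2280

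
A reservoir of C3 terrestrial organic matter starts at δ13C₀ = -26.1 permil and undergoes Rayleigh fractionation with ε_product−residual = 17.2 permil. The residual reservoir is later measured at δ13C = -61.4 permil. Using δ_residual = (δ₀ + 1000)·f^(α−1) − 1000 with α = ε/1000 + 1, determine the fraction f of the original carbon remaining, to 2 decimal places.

0.12

α − 1 = ε/1000 = 0.0172
(δ_res + 1000)/(δ₀ + 1000) = (-61.4 + 1000)/(-26.1 + 1000) = 938.6/973.9 = 0.963754
f = 0.963754^(1/0.0172) = exp(ln(0.963754)/0.0172) = exp(-0.03692/0.0172)
f = exp(-2.1465) = 0.1169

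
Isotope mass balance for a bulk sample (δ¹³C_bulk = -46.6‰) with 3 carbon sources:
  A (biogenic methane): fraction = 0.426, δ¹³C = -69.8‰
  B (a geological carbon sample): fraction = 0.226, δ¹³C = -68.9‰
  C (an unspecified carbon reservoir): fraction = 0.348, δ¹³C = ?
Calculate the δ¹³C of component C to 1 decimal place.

Isotope mass balance: δ_bulk = Σ fᵢ·δᵢ.
-46.6 = 0.426×(-69.8) + 0.226×(-68.9) + 0.348×δ_C
0.348·δ_C = -46.6 − (-45.306) = -1.294
δ_C = -1.294 / 0.348 = -3.72‰

-3.7‰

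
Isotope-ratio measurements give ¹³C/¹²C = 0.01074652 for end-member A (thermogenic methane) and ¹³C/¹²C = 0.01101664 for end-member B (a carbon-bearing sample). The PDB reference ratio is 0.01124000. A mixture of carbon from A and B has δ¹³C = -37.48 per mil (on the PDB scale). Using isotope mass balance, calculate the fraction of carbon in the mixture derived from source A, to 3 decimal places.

δ_A = (0.01074652/0.01124000 − 1)×1000 = (0.956096 − 1)×1000 = -43.904 per mil
δ_B = (0.01101664/0.01124000 − 1)×1000 = (0.980128 − 1)×1000 = -19.872 per mil
f_A = (δ_mix − δ_B)/(δ_A − δ_B) = (-37.48 − (-19.872))/(-43.904 − (-19.872))
f_A = -17.608 / -24.032 = 0.7327

0.733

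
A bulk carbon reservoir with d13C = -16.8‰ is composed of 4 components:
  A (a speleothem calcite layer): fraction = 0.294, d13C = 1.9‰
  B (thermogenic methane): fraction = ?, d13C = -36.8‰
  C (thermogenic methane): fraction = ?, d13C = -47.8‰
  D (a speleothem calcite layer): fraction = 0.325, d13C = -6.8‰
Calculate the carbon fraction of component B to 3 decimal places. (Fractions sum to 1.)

0.278

Let f_B and f_C be the unknown fractions; fractions sum to 1 so f_B + f_C = 0.381.
Mass balance: Σ fᵢ·δᵢ = δ_bulk ⇒ f_B·(-36.8) + f_C·(-47.8) = -16.8 − (-1.651) = -15.149
Substitute f_C = 0.381 − f_B:
f_B·(-36.8 − -47.8) = -15.149 − 0.381×(-47.8) = 3.063
f_B = 3.063 / 11.0 = 0.2785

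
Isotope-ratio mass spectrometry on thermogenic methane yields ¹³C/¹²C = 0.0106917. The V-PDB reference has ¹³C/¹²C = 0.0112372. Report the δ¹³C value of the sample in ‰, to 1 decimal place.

δ¹³C = (R_sample / R_standard − 1) × 1000
R_sample / R_standard = 0.0106917 / 0.0112372 = 0.951456
δ¹³C = (0.951456 − 1) × 1000 = -48.54‰

-48.5‰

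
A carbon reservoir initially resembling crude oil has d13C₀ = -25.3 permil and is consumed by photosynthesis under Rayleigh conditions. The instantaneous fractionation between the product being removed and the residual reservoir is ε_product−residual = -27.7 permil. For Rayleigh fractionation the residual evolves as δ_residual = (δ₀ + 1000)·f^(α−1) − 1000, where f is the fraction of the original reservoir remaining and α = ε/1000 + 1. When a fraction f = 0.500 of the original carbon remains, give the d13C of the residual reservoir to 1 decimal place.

Rayleigh residual: δ_res = (δ₀ + 1000)·f^(α−1) − 1000
α = ε/1000 + 1 = 0.97230, so α − 1 = -0.02770
f^(α−1) = 0.500^(-0.02770) = 1.019386
δ_res = (-25.3 + 1000) × 1.019386 − 1000 = 993.595 − 1000 = -6.40 permil

-6.4 permil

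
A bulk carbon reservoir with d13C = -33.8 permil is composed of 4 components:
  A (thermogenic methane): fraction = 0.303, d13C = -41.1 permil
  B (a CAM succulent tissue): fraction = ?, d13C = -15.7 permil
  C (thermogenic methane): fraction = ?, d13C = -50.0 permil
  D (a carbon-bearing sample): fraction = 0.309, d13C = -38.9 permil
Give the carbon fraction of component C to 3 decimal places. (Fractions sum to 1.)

Let f_C and f_B be the unknown fractions; fractions sum to 1 so f_C + f_B = 0.388.
Mass balance: Σ fᵢ·δᵢ = δ_bulk ⇒ f_C·(-50.0) + f_B·(-15.7) = -33.8 − (-24.473) = -9.327
Substitute f_B = 0.388 − f_C:
f_C·(-50.0 − -15.7) = -9.327 − 0.388×(-15.7) = -3.235
f_C = -3.235 / -34.3 = 0.0943

0.094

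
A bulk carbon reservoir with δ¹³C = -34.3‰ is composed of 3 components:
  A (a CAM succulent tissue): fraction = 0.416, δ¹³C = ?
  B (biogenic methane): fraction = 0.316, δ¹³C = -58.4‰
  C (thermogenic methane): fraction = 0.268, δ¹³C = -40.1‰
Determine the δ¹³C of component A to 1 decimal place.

Isotope mass balance: δ_bulk = Σ fᵢ·δᵢ.
-34.3 = 0.416×δ_A + 0.316×(-58.4) + 0.268×(-40.1)
0.416·δ_A = -34.3 − (-29.201) = -5.099
δ_A = -5.099 / 0.416 = -12.26‰

-12.3‰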